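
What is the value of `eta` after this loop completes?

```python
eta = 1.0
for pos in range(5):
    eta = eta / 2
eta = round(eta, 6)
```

Halving LR 5 times: 1 / 2^5
`eta` takes the values: 1.0 → 0.5 → 0.25 → 0.125 → 0.0625 → 0.03125

Answer: 0.03125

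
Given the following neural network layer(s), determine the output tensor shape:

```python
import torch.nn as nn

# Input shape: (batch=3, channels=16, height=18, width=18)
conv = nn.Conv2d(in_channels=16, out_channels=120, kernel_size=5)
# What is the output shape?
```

Input: (3, 16, 18, 18) -> Output: (3, 120, 14, 14)

Answer: (3, 120, 14, 14)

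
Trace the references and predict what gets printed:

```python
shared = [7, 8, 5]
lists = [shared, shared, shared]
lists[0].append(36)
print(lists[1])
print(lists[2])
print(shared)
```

Key concept: list of same reference.
Step by step:
`shared = [7, 8, 5]` → shared = [7, 8, 5]
`lists = [shared, shared, shared]` → lists = [[7, 8, 5], [7, 8, 5], [7, 8, 5]]
`lists[0].append(36)` → shared = [7, 8, 5, 36]; lists = [[7, 8, 5, 36], [7, 8, 5, 36], [7, 8, 5, 36]]
`print(lists[1])` → prints [7, 8, 5, 36]
`print(lists[2])` → prints [7, 8, 5, 36]
`print(shared)` → prints [7, 8, 5, 36]

Answer:
[7, 8, 5, 36]
[7, 8, 5, 36]
[7, 8, 5, 36]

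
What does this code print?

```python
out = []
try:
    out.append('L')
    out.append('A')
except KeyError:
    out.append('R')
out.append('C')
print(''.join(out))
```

Execution trace: 'L' (try body) → 'A' (try body, no exception) → 'C' (after the try/except). Output: LAC

Answer: LAC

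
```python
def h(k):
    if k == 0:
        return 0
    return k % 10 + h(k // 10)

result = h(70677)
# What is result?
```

Sum of digits of 70677: 7 + 7 + 6 + 0 + 7 = 27

Answer: 27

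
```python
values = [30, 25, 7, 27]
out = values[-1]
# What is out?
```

Trace:
`values = [30, 25, 7, 27]` → values = [30, 25, 7, 27]
`out = values[-1]` → out = 27
So out = 27

Answer: 27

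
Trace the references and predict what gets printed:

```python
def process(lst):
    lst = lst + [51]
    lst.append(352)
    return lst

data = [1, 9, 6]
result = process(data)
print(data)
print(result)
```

Key concept: rebinding parameter vs mutation.
Step by step:
`data = [1, 9, 6]` → data = [1, 9, 6]
`result = process(data)` → result = [1, 9, 6, 51, 352]
`print(data)` → prints [1, 9, 6]
`print(result)` → prints [1, 9, 6, 51, 352]

Answer:
[1, 9, 6]
[1, 9, 6, 51, 352]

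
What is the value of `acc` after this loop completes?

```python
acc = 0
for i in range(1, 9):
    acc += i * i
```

Sum of squares 1² to 8² = 204
`acc` takes the values: 0 → 1 → 5 → 14 → 30 → 55 → 91 → 140 → 204

Answer: 204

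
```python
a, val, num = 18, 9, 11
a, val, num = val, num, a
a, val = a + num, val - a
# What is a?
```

Trace:
`a, val, num = 18, 9, 11` → a = 18; val = 9; num = 11
`a, val, num = val, num, a` → a = 9; val = 11; num = 18
`a, val = a + num, val - a` → a = 27; val = 2
So a = 27

Answer: 27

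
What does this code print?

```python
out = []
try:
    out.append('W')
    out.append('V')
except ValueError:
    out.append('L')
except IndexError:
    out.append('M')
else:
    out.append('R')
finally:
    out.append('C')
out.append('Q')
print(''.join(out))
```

Execution trace: 'W' (try body) → 'V' (try body, no exception) → 'R' (else) → 'C' (finally) → 'Q' (after the try/except). Output: WVRCQ

Answer: WVRCQ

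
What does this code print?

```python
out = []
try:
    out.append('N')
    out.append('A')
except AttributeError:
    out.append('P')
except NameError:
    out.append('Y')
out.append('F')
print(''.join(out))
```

Execution trace: 'N' (try body) → 'A' (try body, no exception) → 'F' (after the try/except). Output: NAF

Answer: NAF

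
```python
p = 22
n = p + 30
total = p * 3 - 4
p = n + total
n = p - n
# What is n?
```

Trace:
`p = 22` → p = 22
`n = p + 30` → n = 52
`total = p * 3 - 4` → total = 62
`p = n + total` → p = 114
`n = p - n` → n = 62
So n = 62

Answer: 62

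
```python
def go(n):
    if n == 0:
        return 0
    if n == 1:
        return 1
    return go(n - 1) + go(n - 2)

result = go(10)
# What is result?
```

Build up from base cases: go(0)=0, go(1)=1, go(2)=1, go(3)=2, go(4)=3, go(5)=5, go(6)=8, ..., go(10)=55

Answer: 55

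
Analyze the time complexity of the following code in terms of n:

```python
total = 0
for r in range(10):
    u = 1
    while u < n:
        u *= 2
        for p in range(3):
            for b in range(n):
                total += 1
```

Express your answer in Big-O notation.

Each loop level contributes: 1 × log n × 1 × n. Multiplying the contributions gives O(n log n).

Answer: O(n log n)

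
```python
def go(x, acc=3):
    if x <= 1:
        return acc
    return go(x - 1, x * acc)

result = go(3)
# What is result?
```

Accumulator trace (n, acc): (3, 3) -> (2, 9) -> (1, 18) -> return 18

Answer: 18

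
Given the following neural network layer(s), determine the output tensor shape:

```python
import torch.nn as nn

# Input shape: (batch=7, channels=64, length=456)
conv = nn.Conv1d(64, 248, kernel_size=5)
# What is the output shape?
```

Input: (7, 64, 456) -> Output: (7, 248, 452)

Answer: (7, 248, 452)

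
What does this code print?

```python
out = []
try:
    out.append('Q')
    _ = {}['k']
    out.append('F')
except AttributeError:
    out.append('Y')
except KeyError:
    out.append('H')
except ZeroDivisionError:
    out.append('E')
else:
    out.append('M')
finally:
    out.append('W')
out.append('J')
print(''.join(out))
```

Execution trace: 'Q' (try body) → 'H' (except KeyError) → 'W' (finally) → 'J' (after the try/except). Output: QHWJ

Answer: QHWJ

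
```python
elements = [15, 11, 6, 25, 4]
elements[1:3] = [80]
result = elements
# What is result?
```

Trace:
`elements = [15, 11, 6, 25, 4]` → elements = [15, 11, 6, 25, 4]
`elements[1:3] = [80]` → elements = [15, 80, 25, 4]
`result = elements` → result = [15, 80, 25, 4]
So result = [15, 80, 25, 4]

Answer: [15, 80, 25, 4]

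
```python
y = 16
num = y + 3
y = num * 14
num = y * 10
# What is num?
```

Trace:
`y = 16` → y = 16
`num = y + 3` → num = 19
`y = num * 14` → y = 266
`num = y * 10` → num = 2660
So num = 2660

Answer: 2660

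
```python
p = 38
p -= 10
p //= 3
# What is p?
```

Trace:
`p = 38` → p = 38
`p -= 10` → p = 28
`p //= 3` → p = 9
So p = 9

Answer: 9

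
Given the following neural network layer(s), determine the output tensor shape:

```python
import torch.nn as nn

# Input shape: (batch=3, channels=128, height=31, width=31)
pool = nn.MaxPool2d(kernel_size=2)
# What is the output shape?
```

Input: (3, 128, 31, 31) -> Output: (3, 128, 15, 15)

Answer: (3, 128, 15, 15)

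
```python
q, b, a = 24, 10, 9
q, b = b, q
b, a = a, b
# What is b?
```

Trace:
`q, b, a = 24, 10, 9` → q = 24; b = 10; a = 9
`q, b = b, q` → q = 10; b = 24
`b, a = a, b` → b = 9; a = 24
So b = 9

Answer: 9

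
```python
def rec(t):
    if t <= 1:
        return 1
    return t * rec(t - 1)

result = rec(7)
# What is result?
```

rec(7) = 7 * 6 * 5 * 4 * 3 * 2 * 1 = 5040

Answer: 5040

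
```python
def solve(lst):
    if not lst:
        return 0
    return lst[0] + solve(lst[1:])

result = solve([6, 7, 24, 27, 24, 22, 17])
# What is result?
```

6 + 7 + 24 + 27 + 24 + 22 + 17 + 0 = 127

Answer: 127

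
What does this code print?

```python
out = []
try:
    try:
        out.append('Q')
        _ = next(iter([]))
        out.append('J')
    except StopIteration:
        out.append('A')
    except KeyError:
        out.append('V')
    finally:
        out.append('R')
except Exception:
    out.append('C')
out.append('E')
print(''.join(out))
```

Execution trace: 'Q' (inner try body) → 'A' (inner except StopIteration) → 'R' (inner finally) → 'E' (after the try/except). Output: QARE

Answer: QARE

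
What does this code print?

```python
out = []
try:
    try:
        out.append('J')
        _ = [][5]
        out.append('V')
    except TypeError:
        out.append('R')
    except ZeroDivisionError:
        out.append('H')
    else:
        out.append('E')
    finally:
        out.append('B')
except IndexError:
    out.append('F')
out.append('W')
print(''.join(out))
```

Execution trace: 'J' (try body) → 'B' (finally) → 'F' (outer except IndexError) → 'W' (after the try/except). Output: JBFW

Answer: JBFW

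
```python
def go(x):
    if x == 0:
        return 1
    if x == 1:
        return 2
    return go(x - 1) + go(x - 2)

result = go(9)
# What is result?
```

Build up from base cases: go(0)=1, go(1)=2, go(2)=3, go(3)=5, go(4)=8, go(5)=13, go(6)=21, ..., go(9)=89

Answer: 89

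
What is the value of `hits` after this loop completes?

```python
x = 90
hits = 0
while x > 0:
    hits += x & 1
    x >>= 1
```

Count set bits in 90 (binary: 0b1011010)
`hits` takes the values: 0 → 1 → 2 → 3 → 4

Answer: 4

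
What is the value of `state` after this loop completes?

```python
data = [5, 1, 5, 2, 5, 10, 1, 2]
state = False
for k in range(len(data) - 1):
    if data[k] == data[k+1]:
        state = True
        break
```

Check consecutive duplicates in [5, 1, 5, 2, 5, 10, 1, 2]
`state` takes the values: False

Answer: False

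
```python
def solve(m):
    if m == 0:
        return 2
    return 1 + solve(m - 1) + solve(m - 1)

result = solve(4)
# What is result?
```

solve(m) = 1 + 2·solve(m-1), solve(0)=2. Closed form: (2+1)·2^4 - 1 = 47.

Answer: 47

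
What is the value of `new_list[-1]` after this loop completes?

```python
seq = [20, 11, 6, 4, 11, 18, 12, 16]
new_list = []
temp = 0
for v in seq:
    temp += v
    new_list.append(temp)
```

Cumulative sum ends at 98
`new_list` takes the values: [] → [20] → [20, 31] → [20, 31, 37] → [20, 31, 37, 41] → [20, 31, 37, 41, 52] → [20, 31, 37, 41, 52, 70] → [20, 31, 37, 41, 52, 70, 82] → [20, 31, 37, 41, 52, 70, 82, 98]
So `new_list[-1]` = 98

Answer: 98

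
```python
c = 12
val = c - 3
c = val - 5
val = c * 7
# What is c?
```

Trace:
`c = 12` → c = 12
`val = c - 3` → val = 9
`c = val - 5` → c = 4
`val = c * 7` → val = 28
So c = 4

Answer: 4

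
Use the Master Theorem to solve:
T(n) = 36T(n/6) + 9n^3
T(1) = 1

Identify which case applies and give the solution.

a=36, b=6, f(n)=9n^3. log_6(36) = 2. Since c=3 > 2 and the regularity condition holds (36(n/6)^3 = (36/6^3)n^3 with 36/6^3 < 1), Case 3 applies: T(n) = Θ(f(n)) = O(n^3).

Answer: O(n^3) - Case 3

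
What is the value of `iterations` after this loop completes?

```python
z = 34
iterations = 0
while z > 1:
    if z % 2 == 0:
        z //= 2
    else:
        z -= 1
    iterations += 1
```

Steps to reduce 34 to 1
`iterations` takes the values: 0 → 1 → 2 → 3 → 4 → 5 → 6

Answer: 6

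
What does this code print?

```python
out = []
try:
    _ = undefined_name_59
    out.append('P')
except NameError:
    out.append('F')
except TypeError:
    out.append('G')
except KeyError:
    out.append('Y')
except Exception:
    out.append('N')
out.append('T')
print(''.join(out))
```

Execution trace: 'F' (except NameError) → 'T' (after the try/except). Output: FT

Answer: FT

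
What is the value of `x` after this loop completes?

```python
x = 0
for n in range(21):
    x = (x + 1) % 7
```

Increment mod 7, 21 times = 0
`x` takes the values: 0 → 1 → 2 → 3 → 4 → 5 → 6 → 0 → 1 → 2 → 3 → 4 → 5 → 6 → 0 → 1 → 2 → 3 → 4 → 5 → 6 → 0

Answer: 0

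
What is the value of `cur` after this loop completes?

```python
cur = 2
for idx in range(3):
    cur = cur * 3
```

Multiply by 3, 3 times: 2 * 3^3 = 54
`cur` takes the values: 2 → 6 → 18 → 54

Answer: 54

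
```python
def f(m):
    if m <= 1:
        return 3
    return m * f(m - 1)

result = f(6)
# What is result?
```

f(6) = 6 * 5 * 4 * 3 * 2 * 3 = 2160

Answer: 2160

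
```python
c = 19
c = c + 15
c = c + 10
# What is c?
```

Trace:
`c = 19` → c = 19
`c = c + 15` → c = 34
`c = c + 10` → c = 44
So c = 44

Answer: 44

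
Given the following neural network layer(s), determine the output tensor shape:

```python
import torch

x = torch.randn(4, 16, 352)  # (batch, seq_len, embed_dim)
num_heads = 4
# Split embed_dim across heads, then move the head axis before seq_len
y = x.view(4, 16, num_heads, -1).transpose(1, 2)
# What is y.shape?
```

Input: (4, 16, 352) -> head_dim = 352 // 4 = 88; after view: (4, 16, 4, 88) -> after transpose(1, 2): (4, 4, 16, 88) -> Output: (4, 4, 16, 88)

Answer: (4, 4, 16, 88)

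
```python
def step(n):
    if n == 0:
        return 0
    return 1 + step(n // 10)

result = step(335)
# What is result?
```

Count of digits of 335: 3

Answer: 3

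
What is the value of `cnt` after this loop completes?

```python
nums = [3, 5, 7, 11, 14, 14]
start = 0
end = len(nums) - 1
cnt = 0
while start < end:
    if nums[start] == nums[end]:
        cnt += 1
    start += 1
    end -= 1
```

Count matching pairs from ends
`cnt` takes the values: 0

Answer: 0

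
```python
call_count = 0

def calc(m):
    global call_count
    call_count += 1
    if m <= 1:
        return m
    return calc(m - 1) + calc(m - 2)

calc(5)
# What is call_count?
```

Calls(m) = 1 + Calls(m-1) + Calls(m-2); Calls(0)=Calls(1)=1. For m=5 this gives 15.

Answer: 15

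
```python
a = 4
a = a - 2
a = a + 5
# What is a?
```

Trace:
`a = 4` → a = 4
`a = a - 2` → a = 2
`a = a + 5` → a = 7
So a = 7

Answer: 7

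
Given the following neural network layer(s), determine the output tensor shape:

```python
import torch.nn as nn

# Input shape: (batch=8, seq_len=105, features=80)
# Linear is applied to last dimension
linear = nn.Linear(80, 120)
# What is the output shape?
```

Input: (8, 105, 80) -> Output: (8, 105, 120)

Answer: (8, 105, 120)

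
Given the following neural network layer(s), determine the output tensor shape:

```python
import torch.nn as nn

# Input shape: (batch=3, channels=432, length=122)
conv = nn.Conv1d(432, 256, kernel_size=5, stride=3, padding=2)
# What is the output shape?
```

Input: (3, 432, 122) -> Output: (3, 256, 41)

Answer: (3, 256, 41)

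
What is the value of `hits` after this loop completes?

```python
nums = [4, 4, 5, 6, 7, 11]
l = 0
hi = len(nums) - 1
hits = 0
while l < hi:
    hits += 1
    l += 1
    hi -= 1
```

Iterations until pointers meet (list length 6)
`hits` takes the values: 0 → 1 → 2 → 3

Answer: 3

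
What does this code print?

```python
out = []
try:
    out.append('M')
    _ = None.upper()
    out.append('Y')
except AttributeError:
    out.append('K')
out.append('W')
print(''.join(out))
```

Execution trace: 'M' (try body) → 'K' (except AttributeError) → 'W' (after the try/except). Output: MKW

Answer: MKW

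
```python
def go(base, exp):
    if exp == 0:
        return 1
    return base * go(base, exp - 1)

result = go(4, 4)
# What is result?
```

go(4, 4) = 4 * 4 * 4 * 4 = 256

Answer: 256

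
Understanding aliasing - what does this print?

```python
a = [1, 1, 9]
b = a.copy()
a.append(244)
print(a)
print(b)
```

Key concept: list.copy() creates independent copy.
Step by step:
`a = [1, 1, 9]` → a = [1, 1, 9]
`b = a.copy()` → b = [1, 1, 9]
`a.append(244)` → a = [1, 1, 9, 244]
`print(a)` → prints [1, 1, 9, 244]
`print(b)` → prints [1, 1, 9]

Answer:
[1, 1, 9, 244]
[1, 1, 9]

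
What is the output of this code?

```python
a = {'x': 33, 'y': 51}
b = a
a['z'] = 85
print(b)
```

Key concept: dict aliasing.
Step by step:
`a = {'x': 33, 'y': 51}` → a = {'x': 33, 'y': 51}
`b = a` → b = {'x': 33, 'y': 51} (same object as a)
`a['z'] = 85` → a = {'x': 33, 'y': 51, 'z': 85} (same object as b); b = {'x': 33, 'y': 51, 'z': 85} (same object as a)
`print(b)` → prints {'x': 33, 'y': 51, 'z': 85}

Answer: {'x': 33, 'y': 51, 'z': 85}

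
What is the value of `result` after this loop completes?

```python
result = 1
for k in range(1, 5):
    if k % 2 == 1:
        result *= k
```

Product of odd numbers 1 to 4
`result` takes the values: 1 → 3

Answer: 3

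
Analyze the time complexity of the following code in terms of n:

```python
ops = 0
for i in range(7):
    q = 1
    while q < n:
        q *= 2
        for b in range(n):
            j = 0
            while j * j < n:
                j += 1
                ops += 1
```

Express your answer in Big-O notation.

Each loop level contributes: 1 × log n × n × √n. Multiplying the contributions gives O(n√n log n).

Answer: O(n√n log n)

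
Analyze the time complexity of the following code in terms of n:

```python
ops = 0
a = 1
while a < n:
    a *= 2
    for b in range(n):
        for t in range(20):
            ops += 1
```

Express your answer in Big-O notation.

Each loop level contributes: log n × n × 1. Multiplying the contributions gives O(n log n).

Answer: O(n log n)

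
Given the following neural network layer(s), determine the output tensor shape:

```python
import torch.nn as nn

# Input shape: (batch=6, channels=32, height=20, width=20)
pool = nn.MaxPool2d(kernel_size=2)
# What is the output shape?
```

Input: (6, 32, 20, 20) -> Output: (6, 32, 10, 10)

Answer: (6, 32, 10, 10)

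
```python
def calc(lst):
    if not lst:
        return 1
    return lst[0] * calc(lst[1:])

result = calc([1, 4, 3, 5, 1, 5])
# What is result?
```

Product over [1, 4, 3, 5, 1, 5] = 1 * 4 * 3 * 5 * 1 * 5 = 300

Answer: 300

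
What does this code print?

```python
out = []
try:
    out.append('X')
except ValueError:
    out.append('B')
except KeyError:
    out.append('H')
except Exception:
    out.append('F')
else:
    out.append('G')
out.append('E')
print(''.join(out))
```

Execution trace: 'X' (try body, no exception) → 'G' (else) → 'E' (after the try/except). Output: XGE

Answer: XGE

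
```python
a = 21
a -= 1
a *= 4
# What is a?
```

Trace:
`a = 21` → a = 21
`a -= 1` → a = 20
`a *= 4` → a = 80
So a = 80

Answer: 80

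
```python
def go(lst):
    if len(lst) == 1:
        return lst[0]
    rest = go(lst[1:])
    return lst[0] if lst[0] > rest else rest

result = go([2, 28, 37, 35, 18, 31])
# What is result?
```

Recursive max over [2, 28, 37, 35, 18, 31] = 37

Answer: 37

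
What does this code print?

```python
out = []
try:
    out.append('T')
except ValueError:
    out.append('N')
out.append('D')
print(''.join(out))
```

Execution trace: 'T' (try body, no exception) → 'D' (after the try/except). Output: TD

Answer: TD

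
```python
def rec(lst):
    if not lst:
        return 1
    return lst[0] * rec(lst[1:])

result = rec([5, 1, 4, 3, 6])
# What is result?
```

Product over [5, 1, 4, 3, 6] = 5 * 1 * 4 * 3 * 6 = 360

Answer: 360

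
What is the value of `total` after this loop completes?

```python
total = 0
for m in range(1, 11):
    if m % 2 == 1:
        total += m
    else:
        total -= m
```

Add odd, subtract even
`total` takes the values: 0 → 1 → -1 → 2 → -2 → 3 → -3 → 4 → -4 → 5 → -5

Answer: -5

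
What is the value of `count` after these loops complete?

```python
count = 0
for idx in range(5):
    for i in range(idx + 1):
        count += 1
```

Triangle: 1 + 2 + ... + 5
`count` takes the values: 0 → 1 → 2 → 3 → 4 → 5 → 6 → 7 → 8 → 9 → 10 → 11 → 12 → 13 → 14 → 15

Answer: 15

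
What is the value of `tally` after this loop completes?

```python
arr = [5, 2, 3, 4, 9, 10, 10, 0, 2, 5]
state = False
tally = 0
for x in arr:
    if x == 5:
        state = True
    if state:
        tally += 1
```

Count elements after first 5 in [5, 2, 3, 4, 9, 10, 10, 0, 2, 5]
`tally` takes the values: 0 → 1 → 2 → 3 → 4 → 5 → 6 → 7 → 8 → 9 → 10

Answer: 10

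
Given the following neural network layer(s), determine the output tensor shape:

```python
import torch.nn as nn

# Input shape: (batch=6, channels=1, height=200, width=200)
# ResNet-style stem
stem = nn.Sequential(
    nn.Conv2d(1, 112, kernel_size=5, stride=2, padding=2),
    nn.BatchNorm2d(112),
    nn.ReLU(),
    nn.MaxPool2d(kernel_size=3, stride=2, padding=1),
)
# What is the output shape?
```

Input: (6, 1, 200, 200) -> after Conv2d 5x5 stride=2: (6, 112, 100, 100) -> Output: (6, 112, 50, 50)

Answer: (6, 112, 50, 50)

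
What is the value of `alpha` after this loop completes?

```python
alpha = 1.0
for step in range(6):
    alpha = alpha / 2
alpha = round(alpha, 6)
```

Halving LR 6 times: 1 / 2^6
`alpha` takes the values: 1.0 → 0.5 → 0.25 → 0.125 → 0.0625 → 0.03125 → 0.015625

Answer: 0.015625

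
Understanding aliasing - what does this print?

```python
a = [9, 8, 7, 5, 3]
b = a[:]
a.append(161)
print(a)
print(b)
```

Key concept: slice [:] creates copy.
Step by step:
`a = [9, 8, 7, 5, 3]` → a = [9, 8, 7, 5, 3]
`b = a[:]` → b = [9, 8, 7, 5, 3]
`a.append(161)` → a = [9, 8, 7, 5, 3, 161]
`print(a)` → prints [9, 8, 7, 5, 3, 161]
`print(b)` → prints [9, 8, 7, 5, 3]

Answer:
[9, 8, 7, 5, 3, 161]
[9, 8, 7, 5, 3]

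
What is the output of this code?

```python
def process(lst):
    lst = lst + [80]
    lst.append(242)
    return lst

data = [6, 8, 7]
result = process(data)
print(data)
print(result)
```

Key concept: rebinding parameter vs mutation.
Step by step:
`data = [6, 8, 7]` → data = [6, 8, 7]
`result = process(data)` → result = [6, 8, 7, 80, 242]
`print(data)` → prints [6, 8, 7]
`print(result)` → prints [6, 8, 7, 80, 242]

Answer:
[6, 8, 7]
[6, 8, 7, 80, 242]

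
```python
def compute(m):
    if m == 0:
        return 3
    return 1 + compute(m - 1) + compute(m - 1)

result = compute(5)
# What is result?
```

compute(m) = 1 + 2·compute(m-1), compute(0)=3. Closed form: (3+1)·2^5 - 1 = 127.

Answer: 127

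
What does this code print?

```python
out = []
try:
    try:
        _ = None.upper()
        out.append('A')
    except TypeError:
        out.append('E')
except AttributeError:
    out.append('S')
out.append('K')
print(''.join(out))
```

Execution trace: 'S' (outer except AttributeError) → 'K' (after the try/except). Output: SK

Answer: SK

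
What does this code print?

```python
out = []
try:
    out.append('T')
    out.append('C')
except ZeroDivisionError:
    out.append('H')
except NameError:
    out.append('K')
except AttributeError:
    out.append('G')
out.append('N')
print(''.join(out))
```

Execution trace: 'T' (try body) → 'C' (try body, no exception) → 'N' (after the try/except). Output: TCN

Answer: TCN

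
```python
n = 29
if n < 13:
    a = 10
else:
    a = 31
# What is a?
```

Trace:
`n = 29` → n = 29
`if n < 13: ...` → n < 13 is False, take else branch → a = 31
So a = 31

Answer: 31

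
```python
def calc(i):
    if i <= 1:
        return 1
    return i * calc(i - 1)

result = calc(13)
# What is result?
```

calc(13) = 13 * 12 * 11 * 10 * 9 * 8 * 7 * 6 * 5 * 4 * 3 * 2 * 1 = 6227020800

Answer: 6227020800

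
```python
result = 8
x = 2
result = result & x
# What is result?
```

Trace:
`result = 8` → result = 8
`x = 2` → x = 2
`result = result & x` → result = 0
So result = 0

Answer: 0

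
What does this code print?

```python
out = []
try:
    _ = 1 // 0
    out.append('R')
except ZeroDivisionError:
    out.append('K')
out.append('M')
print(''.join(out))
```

Execution trace: 'K' (except ZeroDivisionError) → 'M' (after the try/except). Output: KM

Answer: KM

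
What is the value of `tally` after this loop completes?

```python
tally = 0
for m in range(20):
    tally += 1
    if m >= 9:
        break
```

Loop breaks when m reaches 9, tally is 10
`tally` takes the values: 0 → 1 → 2 → 3 → 4 → 5 → 6 → 7 → 8 → 9 → 10

Answer: 10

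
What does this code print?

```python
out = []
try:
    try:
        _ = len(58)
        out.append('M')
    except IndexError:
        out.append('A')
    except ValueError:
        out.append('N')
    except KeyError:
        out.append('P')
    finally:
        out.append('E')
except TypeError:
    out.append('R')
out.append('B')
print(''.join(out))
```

Execution trace: 'E' (finally) → 'R' (outer except TypeError) → 'B' (after the try/except). Output: ERB

Answer: ERB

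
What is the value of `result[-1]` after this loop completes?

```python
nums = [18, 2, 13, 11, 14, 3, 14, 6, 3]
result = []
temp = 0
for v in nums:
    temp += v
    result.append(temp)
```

Cumulative sum ends at 84
`result` takes the values: [] → [18] → [18, 20] → [18, 20, 33] → [18, 20, 33, 44] → [18, 20, 33, 44, 58] → [18, 20, 33, 44, 58, 61] → [18, 20, 33, 44, 58, 61, 75] → [18, 20, 33, 44, 58, 61, 75, 81] → [18, 20, 33, 44, 58, 61, 75, 81, 84]
So `result[-1]` = 84

Answer: 84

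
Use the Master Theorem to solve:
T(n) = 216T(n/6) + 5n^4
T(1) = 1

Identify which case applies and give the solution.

a=216, b=6, f(n)=5n^4. log_6(216) = 3. Since c=4 > 3 and the regularity condition holds (216(n/6)^4 = (216/6^4)n^4 with 216/6^4 < 1), Case 3 applies: T(n) = Θ(f(n)) = O(n^4).

Answer: O(n^4) - Case 3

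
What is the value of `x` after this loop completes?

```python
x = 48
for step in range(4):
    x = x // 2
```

Halve 4 times: 48 // 2^4 = 3
`x` takes the values: 48 → 24 → 12 → 6 → 3

Answer: 3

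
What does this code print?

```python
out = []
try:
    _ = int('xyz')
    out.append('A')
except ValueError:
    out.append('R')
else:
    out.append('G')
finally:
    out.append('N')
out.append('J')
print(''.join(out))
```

Execution trace: 'R' (except ValueError) → 'N' (finally) → 'J' (after the try/except). Output: RNJ

Answer: RNJ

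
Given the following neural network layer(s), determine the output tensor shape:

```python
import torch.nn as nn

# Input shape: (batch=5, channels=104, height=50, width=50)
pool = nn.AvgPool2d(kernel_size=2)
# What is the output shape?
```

Input: (5, 104, 50, 50) -> Output: (5, 104, 25, 25)

Answer: (5, 104, 25, 25)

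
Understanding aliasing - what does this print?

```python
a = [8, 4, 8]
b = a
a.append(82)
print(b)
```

Key concept: basic list aliasing.
Step by step:
`a = [8, 4, 8]` → a = [8, 4, 8]
`b = a` → b = [8, 4, 8] (same object as a)
`a.append(82)` → a = [8, 4, 8, 82] (same object as b); b = [8, 4, 8, 82] (same object as a)
`print(b)` → prints [8, 4, 8, 82]

Answer: [8, 4, 8, 82]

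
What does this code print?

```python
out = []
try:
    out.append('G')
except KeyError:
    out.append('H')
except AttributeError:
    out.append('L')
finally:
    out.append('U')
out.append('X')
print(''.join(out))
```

Execution trace: 'G' (try body, no exception) → 'U' (finally) → 'X' (after the try/except). Output: GUX

Answer: GUX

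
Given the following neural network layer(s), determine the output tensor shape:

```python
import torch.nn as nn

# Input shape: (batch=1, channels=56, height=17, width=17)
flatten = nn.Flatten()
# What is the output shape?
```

Input: (1, 56, 17, 17) -> Output: (1, 16184)

Answer: (1, 16184)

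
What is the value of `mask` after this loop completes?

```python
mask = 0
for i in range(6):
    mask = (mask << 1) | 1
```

Build 6 consecutive 1-bits: 0b111111
`mask` takes the values: 0 → 1 → 3 → 7 → 15 → 31 → 63

Answer: 63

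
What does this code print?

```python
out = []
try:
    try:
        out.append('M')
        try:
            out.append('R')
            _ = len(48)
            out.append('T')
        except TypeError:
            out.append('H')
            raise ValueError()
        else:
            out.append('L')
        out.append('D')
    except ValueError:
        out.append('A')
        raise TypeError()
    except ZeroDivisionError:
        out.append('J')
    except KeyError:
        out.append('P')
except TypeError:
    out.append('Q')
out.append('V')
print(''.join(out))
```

Execution trace: 'M' (try body) → 'R' (inner try body) → 'H' (inner except TypeError) → 'A' (except ValueError) → 'Q' (outer except TypeError) → 'V' (after the try/except). Output: MRHAQV

Answer: MRHAQV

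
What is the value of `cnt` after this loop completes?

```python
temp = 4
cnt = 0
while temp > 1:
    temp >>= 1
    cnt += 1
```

Count right shifts until 1
`cnt` takes the values: 0 → 1 → 2

Answer: 2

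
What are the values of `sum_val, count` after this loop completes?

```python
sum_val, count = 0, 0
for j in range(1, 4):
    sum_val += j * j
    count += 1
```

Sum of squares and count
`sum_val, count` takes the values: (0, 0) → (1, 0) → (1, 1) → (5, 1) → (5, 2) → (14, 2) → (14, 3)

Answer: 14, 3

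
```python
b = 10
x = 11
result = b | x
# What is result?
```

Trace:
`b = 10` → b = 10
`x = 11` → x = 11
`result = b | x` → result = 11
So result = 11

Answer: 11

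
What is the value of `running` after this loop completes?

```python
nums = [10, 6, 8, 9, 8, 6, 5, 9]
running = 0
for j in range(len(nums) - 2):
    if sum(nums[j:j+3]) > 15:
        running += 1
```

Count windows with sum > 15
`running` takes the values: 0 → 1 → 2 → 3 → 4 → 5 → 6

Answer: 6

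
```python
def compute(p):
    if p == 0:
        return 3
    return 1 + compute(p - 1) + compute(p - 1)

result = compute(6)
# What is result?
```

compute(p) = 1 + 2·compute(p-1), compute(0)=3. Closed form: (3+1)·2^6 - 1 = 255.

Answer: 255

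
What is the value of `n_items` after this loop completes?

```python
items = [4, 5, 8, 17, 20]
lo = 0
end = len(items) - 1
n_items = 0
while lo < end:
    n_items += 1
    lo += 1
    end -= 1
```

Iterations until pointers meet (list length 5)
`n_items` takes the values: 0 → 1 → 2

Answer: 2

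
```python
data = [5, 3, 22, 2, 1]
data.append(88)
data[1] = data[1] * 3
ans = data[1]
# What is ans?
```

Trace:
`data = [5, 3, 22, 2, 1]` → data = [5, 3, 22, 2, 1]
`data.append(88)` → data = [5, 3, 22, 2, 1, 88]
`data[1] = data[1] * 3` → data = [5, 9, 22, 2, 1, 88]
`ans = data[1]` → ans = 9
So ans = 9

Answer: 9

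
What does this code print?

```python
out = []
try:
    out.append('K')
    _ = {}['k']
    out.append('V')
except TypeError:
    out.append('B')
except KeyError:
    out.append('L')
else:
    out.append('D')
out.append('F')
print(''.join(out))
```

Execution trace: 'K' (try body) → 'L' (except KeyError) → 'F' (after the try/except). Output: KLF

Answer: KLF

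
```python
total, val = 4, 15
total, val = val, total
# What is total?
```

Trace:
`total, val = 4, 15` → total = 4; val = 15
`total, val = val, total` → total = 15; val = 4
So total = 15

Answer: 15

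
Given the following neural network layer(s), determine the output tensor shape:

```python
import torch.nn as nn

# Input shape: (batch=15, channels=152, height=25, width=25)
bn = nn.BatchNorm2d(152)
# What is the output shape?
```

Input: (15, 152, 25, 25) -> Output: (15, 152, 25, 25)

Answer: (15, 152, 25, 25)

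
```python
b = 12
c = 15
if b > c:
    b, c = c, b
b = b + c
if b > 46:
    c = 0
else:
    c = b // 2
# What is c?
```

Trace:
`b = 12` → b = 12
`c = 15` → c = 15
`if b > c: ...` → b > c is False → no variable changes
`b = b + c` → b = 27
`if b > 46: ...` → b > 46 is False, take else branch → c = 13
So c = 13

Answer: 13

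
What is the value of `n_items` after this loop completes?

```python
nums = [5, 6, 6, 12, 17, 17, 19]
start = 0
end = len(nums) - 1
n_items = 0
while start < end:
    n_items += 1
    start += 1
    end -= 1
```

Iterations until pointers meet (list length 7)
`n_items` takes the values: 0 → 1 → 2 → 3

Answer: 3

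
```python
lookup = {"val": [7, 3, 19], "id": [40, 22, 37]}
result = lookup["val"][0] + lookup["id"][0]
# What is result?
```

Trace:
`lookup = {"val": [7, 3, 19], "id": [40, 22, 37]}` → lookup = {'val': [7, 3, 19], 'id': [40, 22, 37]}
`result = lookup["val"][0] + lookup["id"][0]` → result = 47
So result = 47

Answer: 47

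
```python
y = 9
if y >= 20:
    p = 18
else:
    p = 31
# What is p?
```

Trace:
`y = 9` → y = 9
`if y >= 20: ...` → y >= 20 is False, take else branch → p = 31
So p = 31

Answer: 31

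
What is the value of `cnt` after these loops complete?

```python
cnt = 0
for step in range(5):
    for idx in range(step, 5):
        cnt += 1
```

Upper triangle: 5 + 4 + ... + 1
`cnt` takes the values: 0 → 1 → 2 → 3 → 4 → 5 → 6 → 7 → 8 → 9 → 10 → 11 → 12 → 13 → 14 → 15

Answer: 15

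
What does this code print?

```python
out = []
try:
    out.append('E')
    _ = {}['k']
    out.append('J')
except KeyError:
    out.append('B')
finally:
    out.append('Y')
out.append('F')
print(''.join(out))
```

Execution trace: 'E' (try body) → 'B' (except KeyError) → 'Y' (finally) → 'F' (after the try/except). Output: EBYF

Answer: EBYF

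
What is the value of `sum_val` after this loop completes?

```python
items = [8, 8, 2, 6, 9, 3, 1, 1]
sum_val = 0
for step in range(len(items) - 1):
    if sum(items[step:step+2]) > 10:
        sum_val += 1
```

Count windows with sum > 10
`sum_val` takes the values: 0 → 1 → 2 → 3

Answer: 3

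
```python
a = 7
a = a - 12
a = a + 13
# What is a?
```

Trace:
`a = 7` → a = 7
`a = a - 12` → a = -5
`a = a + 13` → a = 8
So a = 8

Answer: 8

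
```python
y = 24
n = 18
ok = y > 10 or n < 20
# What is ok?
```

Trace:
`y = 24` → y = 24
`n = 18` → n = 18
`ok = y > 10 or n < 20` → ok = True
So ok = True

Answer: True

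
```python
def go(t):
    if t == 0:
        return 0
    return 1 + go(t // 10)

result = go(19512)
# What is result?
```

Count of digits of 19512: 5

Answer: 5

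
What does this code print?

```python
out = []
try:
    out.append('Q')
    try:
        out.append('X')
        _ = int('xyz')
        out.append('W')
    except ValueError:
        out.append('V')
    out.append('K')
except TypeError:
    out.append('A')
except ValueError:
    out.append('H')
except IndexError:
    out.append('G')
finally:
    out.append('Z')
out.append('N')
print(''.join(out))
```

Execution trace: 'Q' (try body) → 'X' (inner try body) → 'V' (inner except ValueError) → 'K' (try body, no exception) → 'Z' (finally) → 'N' (after the try/except). Output: QXVKZN

Answer: QXVKZN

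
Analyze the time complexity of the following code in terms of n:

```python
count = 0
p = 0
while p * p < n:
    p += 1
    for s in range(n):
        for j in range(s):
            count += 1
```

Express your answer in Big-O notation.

Each loop level contributes: √n × n × n. Multiplying the contributions gives O(n^2√n).

Answer: O(n^2√n)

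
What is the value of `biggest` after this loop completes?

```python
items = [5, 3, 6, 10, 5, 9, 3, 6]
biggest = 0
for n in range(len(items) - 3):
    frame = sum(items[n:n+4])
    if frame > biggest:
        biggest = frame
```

Max sum of 4-element window in [5, 3, 6, 10, 5, 9, 3, 6]
`biggest` takes the values: 0 → 24 → 30

Answer: 30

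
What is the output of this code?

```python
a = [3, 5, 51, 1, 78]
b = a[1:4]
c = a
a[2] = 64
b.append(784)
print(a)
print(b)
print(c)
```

Key concept: slice vs alias.
Step by step:
`a = [3, 5, 51, 1, 78]` → a = [3, 5, 51, 1, 78]
`b = a[1:4]` → b = [5, 51, 1]
`c = a` → c = [3, 5, 51, 1, 78] (same object as a)
`a[2] = 64` → a = [3, 5, 64, 1, 78] (same object as c); c = [3, 5, 64, 1, 78] (same object as a)
`b.append(784)` → b = [5, 51, 1, 784]
`print(a)` → prints [3, 5, 64, 1, 78]
`print(b)` → prints [5, 51, 1, 784]
`print(c)` → prints [3, 5, 64, 1, 78]

Answer:
[3, 5, 64, 1, 78]
[5, 51, 1, 784]
[3, 5, 64, 1, 78]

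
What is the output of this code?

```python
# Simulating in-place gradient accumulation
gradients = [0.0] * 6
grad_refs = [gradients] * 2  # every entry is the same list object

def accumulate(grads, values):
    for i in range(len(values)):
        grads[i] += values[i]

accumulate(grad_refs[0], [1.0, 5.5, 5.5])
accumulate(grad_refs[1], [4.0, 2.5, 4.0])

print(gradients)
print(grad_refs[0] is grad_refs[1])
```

Key concept: gradient accumulation aliasing.
Step by step:
`gradients = [0.0] * 6` → gradients = [0.0, 0.0, 0.0, 0.0, 0.0, 0.0]
`grad_refs = [gradients] * 2` → grad_refs = [[0.0, 0.0, 0.0, 0.0, 0.0, 0.0], [0.0, 0.0, 0.0, 0.0, 0.0, 0.0]]
`accumulate(grad_refs[0], [1.0, 5.5, 5.5])` → gradients = [1.0, 5.5, 5.5, 0.0, 0.0, 0.0]; grad_refs = [[1.0, 5.5, 5.5, 0.0, 0.0, 0.0], [1.0, 5.5, 5.5, 0.0, 0.0, 0.0]]
`accumulate(grad_refs[1], [4.0, 2.5, 4.0])` → gradients = [5.0, 8.0, 9.5, 0.0, 0.0, 0.0]; grad_refs = [[5.0, 8.0, 9.5, 0.0, 0.0, 0.0], [5.0, 8.0, 9.5, 0.0, 0.0, 0.0]]
`print(gradients)` → prints [5.0, 8.0, 9.5, 0.0, 0.0, 0.0]
`print(grad_refs[0] is grad_refs[1])` → prints True

Answer:
[5.0, 8.0, 9.5, 0.0, 0.0, 0.0]
True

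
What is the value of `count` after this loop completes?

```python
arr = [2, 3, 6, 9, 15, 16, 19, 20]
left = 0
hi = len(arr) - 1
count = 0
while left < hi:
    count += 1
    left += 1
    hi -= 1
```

Iterations until pointers meet (list length 8)
`count` takes the values: 0 → 1 → 2 → 3 → 4

Answer: 4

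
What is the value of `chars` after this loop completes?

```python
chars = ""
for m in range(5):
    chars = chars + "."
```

Repeat '.' 5 times
`chars` takes the values: "" → "." → ".." → "..." → "...." → "....."

Answer: "....."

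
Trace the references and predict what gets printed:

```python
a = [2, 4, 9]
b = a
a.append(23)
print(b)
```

Key concept: basic list aliasing.
Step by step:
`a = [2, 4, 9]` → a = [2, 4, 9]
`b = a` → b = [2, 4, 9] (same object as a)
`a.append(23)` → a = [2, 4, 9, 23] (same object as b); b = [2, 4, 9, 23] (same object as a)
`print(b)` → prints [2, 4, 9, 23]

Answer: [2, 4, 9, 23]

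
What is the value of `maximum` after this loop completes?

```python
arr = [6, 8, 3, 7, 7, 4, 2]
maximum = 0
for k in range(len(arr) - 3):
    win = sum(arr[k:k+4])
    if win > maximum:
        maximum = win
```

Max sum of 4-element window in [6, 8, 3, 7, 7, 4, 2]
`maximum` takes the values: 0 → 24 → 25

Answer: 25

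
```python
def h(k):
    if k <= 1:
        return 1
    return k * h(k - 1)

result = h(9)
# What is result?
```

h(9) = 9 * 8 * 7 * 6 * 5 * 4 * 3 * 2 * 1 = 362880

Answer: 362880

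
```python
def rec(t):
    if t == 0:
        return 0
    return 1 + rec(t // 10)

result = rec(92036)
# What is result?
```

Count of digits of 92036: 5

Answer: 5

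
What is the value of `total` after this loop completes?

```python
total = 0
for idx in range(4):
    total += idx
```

Sum of 0 to 3 = 6
`total` takes the values: 0 → 1 → 3 → 6

Answer: 6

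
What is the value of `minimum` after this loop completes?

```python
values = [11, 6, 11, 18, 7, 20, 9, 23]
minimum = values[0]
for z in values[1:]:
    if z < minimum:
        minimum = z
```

Minimum of [11, 6, 11, 18, 7, 20, 9, 23]
`minimum` takes the values: 11 → 6

Answer: 6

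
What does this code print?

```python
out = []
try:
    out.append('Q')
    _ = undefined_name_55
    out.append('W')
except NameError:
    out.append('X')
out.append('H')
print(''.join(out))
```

Execution trace: 'Q' (try body) → 'X' (except NameError) → 'H' (after the try/except). Output: QXH

Answer: QXH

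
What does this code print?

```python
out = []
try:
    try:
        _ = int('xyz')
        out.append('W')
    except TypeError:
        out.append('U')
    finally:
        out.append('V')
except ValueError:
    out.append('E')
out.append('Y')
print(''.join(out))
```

Execution trace: 'V' (finally) → 'E' (outer except ValueError) → 'Y' (after the try/except). Output: VEY

Answer: VEY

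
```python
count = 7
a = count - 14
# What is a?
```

Trace:
`count = 7` → count = 7
`a = count - 14` → a = -7
So a = -7

Answer: -7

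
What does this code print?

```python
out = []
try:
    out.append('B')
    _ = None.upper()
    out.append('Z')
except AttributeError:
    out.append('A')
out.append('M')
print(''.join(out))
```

Execution trace: 'B' (try body) → 'A' (except AttributeError) → 'M' (after the try/except). Output: BAM

Answer: BAM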